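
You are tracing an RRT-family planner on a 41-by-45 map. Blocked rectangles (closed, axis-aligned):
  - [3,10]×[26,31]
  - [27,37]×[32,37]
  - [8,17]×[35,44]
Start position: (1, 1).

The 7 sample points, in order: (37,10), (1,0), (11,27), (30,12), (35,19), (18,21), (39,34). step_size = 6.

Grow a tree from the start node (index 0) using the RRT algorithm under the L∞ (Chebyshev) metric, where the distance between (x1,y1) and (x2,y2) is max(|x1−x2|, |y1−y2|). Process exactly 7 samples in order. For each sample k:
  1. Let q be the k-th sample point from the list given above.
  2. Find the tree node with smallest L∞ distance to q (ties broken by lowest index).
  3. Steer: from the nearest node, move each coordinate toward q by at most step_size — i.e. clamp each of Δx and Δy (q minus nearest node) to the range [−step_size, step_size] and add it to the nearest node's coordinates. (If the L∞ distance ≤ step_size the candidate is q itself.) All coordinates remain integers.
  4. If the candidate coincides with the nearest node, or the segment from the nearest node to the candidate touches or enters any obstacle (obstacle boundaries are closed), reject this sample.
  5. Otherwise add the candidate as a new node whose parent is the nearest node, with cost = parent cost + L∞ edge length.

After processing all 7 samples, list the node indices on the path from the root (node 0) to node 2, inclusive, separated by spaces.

1. q=(37,10) nearest=0 d=36 new=(7,7) → add node 1 parent=0 cost=6
2. q=(1,0) nearest=0 d=1 new=(1,0) → add node 2 parent=0 cost=1
3. q=(11,27) nearest=1 d=20 new=(11,13) → add node 3 parent=1 cost=12
4. q=(30,12) nearest=3 d=19 new=(17,12) → add node 4 parent=3 cost=18
5. q=(35,19) nearest=4 d=18 new=(23,18) → add node 5 parent=4 cost=24
6. q=(18,21) nearest=5 d=5 new=(18,21) → add node 6 parent=5 cost=29
7. q=(39,34) nearest=5 d=16 new=(29,24) → add node 7 parent=5 cost=30

Path: 0 2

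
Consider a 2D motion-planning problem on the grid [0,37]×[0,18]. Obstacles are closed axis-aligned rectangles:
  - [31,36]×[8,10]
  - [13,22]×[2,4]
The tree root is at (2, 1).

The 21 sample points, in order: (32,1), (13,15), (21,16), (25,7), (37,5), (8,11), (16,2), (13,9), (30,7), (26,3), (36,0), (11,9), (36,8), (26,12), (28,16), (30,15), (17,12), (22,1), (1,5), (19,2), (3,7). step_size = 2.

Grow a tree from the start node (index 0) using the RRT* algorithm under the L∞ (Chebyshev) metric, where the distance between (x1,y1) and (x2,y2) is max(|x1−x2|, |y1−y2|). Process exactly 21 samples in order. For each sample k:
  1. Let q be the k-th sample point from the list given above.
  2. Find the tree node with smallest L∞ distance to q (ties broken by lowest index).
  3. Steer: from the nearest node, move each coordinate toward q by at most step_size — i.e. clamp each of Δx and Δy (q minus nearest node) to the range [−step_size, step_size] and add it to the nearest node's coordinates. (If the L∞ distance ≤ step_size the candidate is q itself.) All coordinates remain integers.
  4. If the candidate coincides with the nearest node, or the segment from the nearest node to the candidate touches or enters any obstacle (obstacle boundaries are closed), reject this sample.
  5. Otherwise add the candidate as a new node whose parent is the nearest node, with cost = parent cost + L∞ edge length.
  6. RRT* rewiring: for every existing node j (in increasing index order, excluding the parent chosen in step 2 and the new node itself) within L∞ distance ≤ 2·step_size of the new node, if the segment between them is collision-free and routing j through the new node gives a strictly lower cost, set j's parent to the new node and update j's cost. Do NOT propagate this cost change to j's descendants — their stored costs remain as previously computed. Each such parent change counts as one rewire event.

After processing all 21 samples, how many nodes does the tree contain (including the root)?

1. q=(32,1) nearest=0 d=30 new=(4,1) → add node 1 parent=0 cost=2
2. q=(13,15) nearest=0 d=14 new=(4,3) → add node 2 parent=0 cost=2
3. q=(21,16) nearest=1 d=17 new=(6,3) → add node 3 parent=1 cost=4
4. q=(25,7) nearest=3 d=19 new=(8,5) → add node 4 parent=3 cost=6
5. q=(37,5) nearest=4 d=29 new=(10,5) → add node 5 parent=4 cost=8
6. q=(8,11) nearest=4 d=6 new=(8,7) → add node 6 parent=4 cost=8
7. q=(16,2) nearest=5 d=6 new=(12,3) → add node 7 parent=5 cost=10
8. q=(13,9) nearest=5 d=4 new=(12,7) → add node 8 parent=5 cost=10
9. q=(30,7) nearest=7 d=18 new=(14,5) → blocked by [13,22]×[2,4], reject
10. q=(26,3) nearest=7 d=14 new=(14,3) → blocked by [13,22]×[2,4], reject
11. q=(36,0) nearest=7 d=24 new=(14,1) → blocked by [13,22]×[2,4], reject
12. q=(11,9) nearest=8 d=2 new=(11,9) → add node 9 parent=8 cost=12
13. q=(36,8) nearest=7 d=24 new=(14,5) → blocked by [13,22]×[2,4], reject
14. q=(26,12) nearest=7 d=14 new=(14,5) → blocked by [13,22]×[2,4], reject
15. q=(28,16) nearest=7 d=16 new=(14,5) → blocked by [13,22]×[2,4], reject
16. q=(30,15) nearest=7 d=18 new=(14,5) → blocked by [13,22]×[2,4], reject
17. q=(17,12) nearest=8 d=5 new=(14,9) → add node 10 parent=8 cost=12
18. q=(22,1) nearest=10 d=8 new=(16,7) → add node 11 parent=10 cost=14
19. q=(1,5) nearest=2 d=3 new=(2,5) → add node 12 parent=2 cost=4
20. q=(19,2) nearest=11 d=5 new=(18,5) → add node 13 parent=11 cost=16
21. q=(3,7) nearest=12 d=2 new=(3,7) → add node 14 parent=12 cost=6

Node count: 15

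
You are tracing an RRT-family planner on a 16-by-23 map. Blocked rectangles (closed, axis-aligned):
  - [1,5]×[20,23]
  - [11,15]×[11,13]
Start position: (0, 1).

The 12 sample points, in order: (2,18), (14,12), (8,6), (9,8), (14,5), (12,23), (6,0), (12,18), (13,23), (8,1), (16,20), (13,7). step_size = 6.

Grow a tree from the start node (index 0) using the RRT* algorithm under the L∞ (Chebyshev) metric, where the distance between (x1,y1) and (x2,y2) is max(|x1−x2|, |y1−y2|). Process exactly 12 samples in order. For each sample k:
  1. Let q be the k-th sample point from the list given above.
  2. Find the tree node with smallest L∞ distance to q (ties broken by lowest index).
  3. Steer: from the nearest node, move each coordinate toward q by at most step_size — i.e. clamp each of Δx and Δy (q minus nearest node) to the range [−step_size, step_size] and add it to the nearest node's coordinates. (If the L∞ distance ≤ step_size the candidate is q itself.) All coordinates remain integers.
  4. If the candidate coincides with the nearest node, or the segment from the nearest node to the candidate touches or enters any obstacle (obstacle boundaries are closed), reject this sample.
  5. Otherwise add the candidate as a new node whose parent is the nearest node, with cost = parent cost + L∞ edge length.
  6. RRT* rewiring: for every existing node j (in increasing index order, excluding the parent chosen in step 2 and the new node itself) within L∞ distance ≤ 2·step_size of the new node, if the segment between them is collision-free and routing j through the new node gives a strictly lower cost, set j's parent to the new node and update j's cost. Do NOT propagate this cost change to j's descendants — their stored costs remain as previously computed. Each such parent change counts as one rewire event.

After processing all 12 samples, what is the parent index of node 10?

1. q=(2,18) nearest=0 d=17 new=(2,7) → add node 1 parent=0 cost=6
2. q=(14,12) nearest=1 d=12 new=(8,12) → add node 2 parent=1 cost=12
3. q=(8,6) nearest=1 d=6 new=(8,6) → add node 3 parent=1 cost=12
4. q=(9,8) nearest=3 d=2 new=(9,8) → add node 4 parent=3 cost=14
5. q=(14,5) nearest=4 d=5 new=(14,5) → add node 5 parent=4 cost=19
6. q=(12,23) nearest=2 d=11 new=(12,18) → add node 6 parent=2 cost=18
7. q=(6,0) nearest=0 d=6 new=(6,0) → add node 7 parent=0 cost=6; rewire 5→7 (14<19)
8. q=(12,18) nearest=6 d=0 → coincident, reject
9. q=(13,23) nearest=6 d=5 new=(13,23) → add node 8 parent=6 cost=23
10. q=(8,1) nearest=7 d=2 new=(8,1) → add node 9 parent=7 cost=8
11. q=(16,20) nearest=8 d=3 new=(16,20) → add node 10 parent=8 cost=26
12. q=(13,7) nearest=5 d=2 new=(13,7) → add node 11 parent=5 cost=16

Parent of node 10: 8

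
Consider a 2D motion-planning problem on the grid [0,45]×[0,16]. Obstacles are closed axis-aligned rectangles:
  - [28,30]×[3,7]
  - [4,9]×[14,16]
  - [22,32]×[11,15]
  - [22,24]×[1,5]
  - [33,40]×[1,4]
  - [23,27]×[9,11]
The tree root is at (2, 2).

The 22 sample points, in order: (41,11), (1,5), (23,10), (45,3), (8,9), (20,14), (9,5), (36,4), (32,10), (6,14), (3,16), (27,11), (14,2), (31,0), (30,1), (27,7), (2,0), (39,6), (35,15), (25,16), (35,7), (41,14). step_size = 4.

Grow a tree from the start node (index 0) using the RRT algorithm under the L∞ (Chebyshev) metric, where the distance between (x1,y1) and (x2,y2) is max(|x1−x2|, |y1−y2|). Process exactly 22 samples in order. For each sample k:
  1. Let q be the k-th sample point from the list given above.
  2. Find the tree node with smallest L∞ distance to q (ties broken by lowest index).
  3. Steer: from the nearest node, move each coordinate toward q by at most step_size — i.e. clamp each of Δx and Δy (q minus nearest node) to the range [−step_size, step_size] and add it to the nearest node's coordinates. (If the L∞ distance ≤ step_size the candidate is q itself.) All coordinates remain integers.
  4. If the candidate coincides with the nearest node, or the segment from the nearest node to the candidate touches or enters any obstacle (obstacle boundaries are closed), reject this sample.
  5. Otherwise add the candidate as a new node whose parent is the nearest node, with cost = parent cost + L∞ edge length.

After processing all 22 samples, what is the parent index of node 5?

Parent of node 5: 3

1. q=(41,11) nearest=0 d=39 new=(6,6) → add node 1 parent=0 cost=4
2. q=(1,5) nearest=0 d=3 new=(1,5) → add node 2 parent=0 cost=3
3. q=(23,10) nearest=1 d=17 new=(10,10) → add node 3 parent=1 cost=8
4. q=(45,3) nearest=3 d=35 new=(14,6) → add node 4 parent=3 cost=12
5. q=(8,9) nearest=3 d=2 new=(8,9) → add node 5 parent=3 cost=10
6. q=(20,14) nearest=4 d=8 new=(18,10) → add node 6 parent=4 cost=16
7. q=(9,5) nearest=1 d=3 new=(9,5) → add node 7 parent=1 cost=7
8. q=(36,4) nearest=6 d=18 new=(22,6) → add node 8 parent=6 cost=20
9. q=(32,10) nearest=8 d=10 new=(26,10) → blocked by [23,27]×[9,11], reject
10. q=(6,14) nearest=3 d=4 new=(6,14) → blocked by [4,9]×[14,16], reject
11. q=(3,16) nearest=3 d=7 new=(6,14) → blocked by [4,9]×[14,16], reject
12. q=(27,11) nearest=8 d=5 new=(26,10) → blocked by [23,27]×[9,11], reject
13. q=(14,2) nearest=4 d=4 new=(14,2) → add node 9 parent=4 cost=16
14. q=(31,0) nearest=8 d=9 new=(26,2) → blocked by [22,24]×[1,5], reject
15. q=(30,1) nearest=8 d=8 new=(26,2) → blocked by [22,24]×[1,5], reject
16. q=(27,7) nearest=8 d=5 new=(26,7) → add node 10 parent=8 cost=24
17. q=(2,0) nearest=0 d=2 new=(2,0) → add node 11 parent=0 cost=2
18. q=(39,6) nearest=10 d=13 new=(30,6) → blocked by [28,30]×[3,7], reject
19. q=(35,15) nearest=10 d=9 new=(30,11) → blocked by [22,32]×[11,15], reject
20. q=(25,16) nearest=6 d=7 new=(22,14) → blocked by [22,32]×[11,15], reject
21. q=(35,7) nearest=10 d=9 new=(30,7) → blocked by [28,30]×[3,7], reject
22. q=(41,14) nearest=10 d=15 new=(30,11) → blocked by [22,32]×[11,15], reject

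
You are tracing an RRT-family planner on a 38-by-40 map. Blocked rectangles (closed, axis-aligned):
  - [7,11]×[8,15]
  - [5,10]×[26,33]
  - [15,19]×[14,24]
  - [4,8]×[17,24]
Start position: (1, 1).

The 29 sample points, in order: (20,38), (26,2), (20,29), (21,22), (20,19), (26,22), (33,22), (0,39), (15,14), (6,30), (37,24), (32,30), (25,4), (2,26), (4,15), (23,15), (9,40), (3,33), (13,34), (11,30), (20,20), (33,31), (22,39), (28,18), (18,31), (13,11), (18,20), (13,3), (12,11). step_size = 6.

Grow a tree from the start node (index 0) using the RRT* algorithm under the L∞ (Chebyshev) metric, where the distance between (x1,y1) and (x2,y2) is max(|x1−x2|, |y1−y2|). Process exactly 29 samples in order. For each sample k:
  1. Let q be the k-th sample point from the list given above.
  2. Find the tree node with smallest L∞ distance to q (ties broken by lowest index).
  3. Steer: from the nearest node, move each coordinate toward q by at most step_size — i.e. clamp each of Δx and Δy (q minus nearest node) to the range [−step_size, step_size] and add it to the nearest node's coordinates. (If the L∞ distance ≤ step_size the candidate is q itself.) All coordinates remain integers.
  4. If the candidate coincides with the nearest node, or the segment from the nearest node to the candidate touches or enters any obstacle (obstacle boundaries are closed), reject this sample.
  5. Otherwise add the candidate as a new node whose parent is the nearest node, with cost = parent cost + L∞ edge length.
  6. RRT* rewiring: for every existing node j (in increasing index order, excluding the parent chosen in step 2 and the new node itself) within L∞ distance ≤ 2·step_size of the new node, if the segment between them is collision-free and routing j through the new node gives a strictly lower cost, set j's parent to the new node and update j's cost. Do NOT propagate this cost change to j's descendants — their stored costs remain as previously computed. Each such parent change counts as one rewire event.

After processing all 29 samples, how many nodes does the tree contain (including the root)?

Node count: 21

1. q=(20,38) nearest=0 d=37 new=(7,7) → add node 1 parent=0 cost=6
2. q=(26,2) nearest=1 d=19 new=(13,2) → add node 2 parent=1 cost=12
3. q=(20,29) nearest=1 d=22 new=(13,13) → blocked by [7,11]×[8,15], reject
4. q=(21,22) nearest=1 d=15 new=(13,13) → blocked by [7,11]×[8,15], reject
5. q=(20,19) nearest=1 d=13 new=(13,13) → blocked by [7,11]×[8,15], reject
6. q=(26,22) nearest=1 d=19 new=(13,13) → blocked by [7,11]×[8,15], reject
7. q=(33,22) nearest=2 d=20 new=(19,8) → add node 3 parent=2 cost=18
8. q=(0,39) nearest=3 d=31 new=(13,14) → add node 4 parent=3 cost=24
9. q=(15,14) nearest=4 d=2 new=(15,14) → blocked by [15,19]×[14,24], reject
10. q=(6,30) nearest=4 d=16 new=(7,20) → blocked by [4,8]×[17,24], reject
11. q=(37,24) nearest=3 d=18 new=(25,14) → add node 5 parent=3 cost=24
12. q=(32,30) nearest=5 d=16 new=(31,20) → add node 6 parent=5 cost=30
13. q=(25,4) nearest=3 d=6 new=(25,4) → add node 7 parent=3 cost=24
14. q=(2,26) nearest=4 d=12 new=(7,20) → blocked by [4,8]×[17,24], reject
15. q=(4,15) nearest=1 d=8 new=(4,13) → add node 8 parent=1 cost=12
16. q=(23,15) nearest=5 d=2 new=(23,15) → add node 9 parent=5 cost=26
17. q=(9,40) nearest=6 d=22 new=(25,26) → add node 10 parent=6 cost=36
18. q=(3,33) nearest=4 d=19 new=(7,20) → blocked by [4,8]×[17,24], reject
19. q=(13,34) nearest=10 d=12 new=(19,32) → add node 11 parent=10 cost=42
20. q=(11,30) nearest=11 d=8 new=(13,30) → add node 12 parent=11 cost=48
21. q=(20,20) nearest=9 d=5 new=(20,20) → add node 13 parent=9 cost=31
22. q=(33,31) nearest=10 d=8 new=(31,31) → add node 14 parent=10 cost=42
23. q=(22,39) nearest=11 d=7 new=(22,38) → add node 15 parent=11 cost=48
24. q=(28,18) nearest=6 d=3 new=(28,18) → add node 16 parent=6 cost=33
25. q=(18,31) nearest=11 d=1 new=(18,31) → add node 17 parent=11 cost=43
26. q=(13,11) nearest=4 d=3 new=(13,11) → add node 18 parent=4 cost=27
27. q=(18,20) nearest=13 d=2 new=(18,20) → blocked by [15,19]×[14,24], reject
28. q=(13,3) nearest=2 d=1 new=(13,3) → add node 19 parent=2 cost=13; rewire 9→19 (25<26); rewire 18→19 (21<27)
29. q=(12,11) nearest=18 d=1 new=(12,11) → add node 20 parent=18 cost=22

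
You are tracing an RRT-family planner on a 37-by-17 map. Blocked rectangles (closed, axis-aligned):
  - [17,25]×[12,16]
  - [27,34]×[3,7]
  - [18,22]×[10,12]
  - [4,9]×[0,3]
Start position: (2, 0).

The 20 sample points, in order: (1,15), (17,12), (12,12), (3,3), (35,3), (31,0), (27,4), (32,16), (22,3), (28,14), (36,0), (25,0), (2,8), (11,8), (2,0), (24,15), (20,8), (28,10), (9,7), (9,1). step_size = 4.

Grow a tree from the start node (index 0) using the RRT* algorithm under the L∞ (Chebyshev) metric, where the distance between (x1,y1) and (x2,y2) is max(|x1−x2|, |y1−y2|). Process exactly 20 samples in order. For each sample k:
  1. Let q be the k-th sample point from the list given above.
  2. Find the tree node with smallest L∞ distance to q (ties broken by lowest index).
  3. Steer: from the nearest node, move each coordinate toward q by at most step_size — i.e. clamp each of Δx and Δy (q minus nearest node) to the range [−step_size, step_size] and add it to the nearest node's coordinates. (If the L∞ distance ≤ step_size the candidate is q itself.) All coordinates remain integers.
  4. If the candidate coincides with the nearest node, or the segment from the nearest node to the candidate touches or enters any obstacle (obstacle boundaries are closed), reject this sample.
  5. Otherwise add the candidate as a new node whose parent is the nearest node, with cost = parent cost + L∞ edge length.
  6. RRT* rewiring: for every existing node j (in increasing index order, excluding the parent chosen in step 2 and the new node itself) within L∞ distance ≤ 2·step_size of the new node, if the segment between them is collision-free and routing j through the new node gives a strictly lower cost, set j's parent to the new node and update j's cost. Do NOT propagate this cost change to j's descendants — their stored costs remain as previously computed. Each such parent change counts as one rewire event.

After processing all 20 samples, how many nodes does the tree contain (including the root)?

Node count: 15

1. q=(1,15) nearest=0 d=15 new=(1,4) → add node 1 parent=0 cost=4
2. q=(17,12) nearest=0 d=15 new=(6,4) → blocked by [4,9]×[0,3], reject
3. q=(12,12) nearest=1 d=11 new=(5,8) → add node 2 parent=1 cost=8
4. q=(3,3) nearest=1 d=2 new=(3,3) → add node 3 parent=1 cost=6
5. q=(35,3) nearest=2 d=30 new=(9,4) → add node 4 parent=2 cost=12
6. q=(31,0) nearest=4 d=22 new=(13,0) → add node 5 parent=4 cost=16
7. q=(27,4) nearest=5 d=14 new=(17,4) → add node 6 parent=5 cost=20
8. q=(32,16) nearest=6 d=15 new=(21,8) → add node 7 parent=6 cost=24
9. q=(22,3) nearest=6 d=5 new=(21,3) → add node 8 parent=6 cost=24
10. q=(28,14) nearest=7 d=7 new=(25,12) → blocked by [17,25]×[12,16], reject
11. q=(36,0) nearest=7 d=15 new=(25,4) → add node 9 parent=7 cost=28
12. q=(25,0) nearest=8 d=4 new=(25,0) → add node 10 parent=8 cost=28
13. q=(2,8) nearest=2 d=3 new=(2,8) → add node 11 parent=2 cost=11
14. q=(11,8) nearest=4 d=4 new=(11,8) → add node 12 parent=4 cost=16
15. q=(2,0) nearest=0 d=0 → coincident, reject
16. q=(24,15) nearest=7 d=7 new=(24,12) → blocked by [17,25]×[12,16], reject
17. q=(20,8) nearest=7 d=1 new=(20,8) → add node 13 parent=7 cost=25
18. q=(28,10) nearest=9 d=6 new=(28,8) → blocked by [27,34]×[3,7], reject
19. q=(9,7) nearest=12 d=2 new=(9,7) → add node 14 parent=12 cost=18
20. q=(9,1) nearest=4 d=3 new=(9,1) → blocked by [4,9]×[0,3], reject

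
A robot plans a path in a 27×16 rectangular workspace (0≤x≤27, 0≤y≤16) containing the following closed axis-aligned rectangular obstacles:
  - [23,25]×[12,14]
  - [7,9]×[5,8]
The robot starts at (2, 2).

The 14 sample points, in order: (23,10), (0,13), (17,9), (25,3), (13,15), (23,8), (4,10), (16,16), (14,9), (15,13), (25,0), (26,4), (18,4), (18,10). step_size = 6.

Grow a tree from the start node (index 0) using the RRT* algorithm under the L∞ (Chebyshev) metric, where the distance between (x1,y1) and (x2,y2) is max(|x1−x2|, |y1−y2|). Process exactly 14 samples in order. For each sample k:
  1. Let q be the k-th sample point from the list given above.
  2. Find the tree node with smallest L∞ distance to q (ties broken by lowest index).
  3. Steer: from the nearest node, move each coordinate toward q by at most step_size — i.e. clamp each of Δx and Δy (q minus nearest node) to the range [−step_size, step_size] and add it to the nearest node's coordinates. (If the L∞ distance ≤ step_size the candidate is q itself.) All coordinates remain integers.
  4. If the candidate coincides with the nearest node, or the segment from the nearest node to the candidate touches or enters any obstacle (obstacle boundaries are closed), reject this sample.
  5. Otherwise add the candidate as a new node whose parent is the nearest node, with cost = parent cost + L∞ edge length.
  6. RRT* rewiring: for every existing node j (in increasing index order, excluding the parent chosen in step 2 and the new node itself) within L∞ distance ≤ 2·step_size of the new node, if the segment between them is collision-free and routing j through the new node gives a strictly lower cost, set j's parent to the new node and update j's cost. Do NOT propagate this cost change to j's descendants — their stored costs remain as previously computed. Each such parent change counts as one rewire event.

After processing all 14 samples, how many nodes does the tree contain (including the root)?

1. q=(23,10) nearest=0 d=21 new=(8,8) → blocked by [7,9]×[5,8], reject
2. q=(0,13) nearest=0 d=11 new=(0,8) → add node 1 parent=0 cost=6
3. q=(17,9) nearest=0 d=15 new=(8,8) → blocked by [7,9]×[5,8], reject
4. q=(25,3) nearest=0 d=23 new=(8,3) → add node 2 parent=0 cost=6
5. q=(13,15) nearest=2 d=12 new=(13,9) → add node 3 parent=2 cost=12
6. q=(23,8) nearest=3 d=10 new=(19,8) → add node 4 parent=3 cost=18
7. q=(4,10) nearest=1 d=4 new=(4,10) → add node 5 parent=1 cost=10
8. q=(16,16) nearest=3 d=7 new=(16,15) → add node 6 parent=3 cost=18
9. q=(14,9) nearest=3 d=1 new=(14,9) → add node 7 parent=3 cost=13
10. q=(15,13) nearest=6 d=2 new=(15,13) → add node 8 parent=6 cost=20
11. q=(25,0) nearest=4 d=8 new=(25,2) → add node 9 parent=4 cost=24
12. q=(26,4) nearest=9 d=2 new=(26,4) → add node 10 parent=9 cost=26
13. q=(18,4) nearest=4 d=4 new=(18,4) → add node 11 parent=4 cost=22
14. q=(18,10) nearest=4 d=2 new=(18,10) → add node 12 parent=4 cost=20

Node count: 13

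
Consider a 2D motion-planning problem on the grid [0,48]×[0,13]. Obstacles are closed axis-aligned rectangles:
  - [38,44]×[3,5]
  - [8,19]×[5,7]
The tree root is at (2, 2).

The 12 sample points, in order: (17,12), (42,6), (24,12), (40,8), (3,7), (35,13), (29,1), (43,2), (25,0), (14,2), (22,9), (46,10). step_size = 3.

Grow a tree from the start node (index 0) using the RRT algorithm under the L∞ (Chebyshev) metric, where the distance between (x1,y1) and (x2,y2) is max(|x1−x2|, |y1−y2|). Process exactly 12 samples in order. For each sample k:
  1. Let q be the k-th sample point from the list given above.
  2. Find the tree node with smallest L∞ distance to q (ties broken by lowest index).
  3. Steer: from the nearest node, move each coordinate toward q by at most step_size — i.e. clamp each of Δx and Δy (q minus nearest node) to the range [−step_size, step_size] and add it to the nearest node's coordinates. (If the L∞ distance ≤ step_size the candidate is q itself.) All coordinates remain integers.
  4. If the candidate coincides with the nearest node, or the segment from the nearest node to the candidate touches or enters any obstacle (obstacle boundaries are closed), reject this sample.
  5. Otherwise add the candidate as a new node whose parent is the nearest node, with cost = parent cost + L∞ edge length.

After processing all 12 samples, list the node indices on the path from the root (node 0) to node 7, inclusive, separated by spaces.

Path: 0 1 2 3 5 6 7

1. q=(17,12) nearest=0 d=15 new=(5,5) → add node 1 parent=0 cost=3
2. q=(42,6) nearest=1 d=37 new=(8,6) → blocked by [8,19]×[5,7], reject
3. q=(24,12) nearest=1 d=19 new=(8,8) → add node 2 parent=1 cost=6
4. q=(40,8) nearest=2 d=32 new=(11,8) → add node 3 parent=2 cost=9
5. q=(3,7) nearest=1 d=2 new=(3,7) → add node 4 parent=1 cost=5
6. q=(35,13) nearest=3 d=24 new=(14,11) → add node 5 parent=3 cost=12
7. q=(29,1) nearest=5 d=15 new=(17,8) → add node 6 parent=5 cost=15
8. q=(43,2) nearest=6 d=26 new=(20,5) → blocked by [8,19]×[5,7], reject
9. q=(25,0) nearest=6 d=8 new=(20,5) → blocked by [8,19]×[5,7], reject
10. q=(14,2) nearest=2 d=6 new=(11,5) → blocked by [8,19]×[5,7], reject
11. q=(22,9) nearest=6 d=5 new=(20,9) → add node 7 parent=6 cost=18
12. q=(46,10) nearest=7 d=26 new=(23,10) → add node 8 parent=7 cost=21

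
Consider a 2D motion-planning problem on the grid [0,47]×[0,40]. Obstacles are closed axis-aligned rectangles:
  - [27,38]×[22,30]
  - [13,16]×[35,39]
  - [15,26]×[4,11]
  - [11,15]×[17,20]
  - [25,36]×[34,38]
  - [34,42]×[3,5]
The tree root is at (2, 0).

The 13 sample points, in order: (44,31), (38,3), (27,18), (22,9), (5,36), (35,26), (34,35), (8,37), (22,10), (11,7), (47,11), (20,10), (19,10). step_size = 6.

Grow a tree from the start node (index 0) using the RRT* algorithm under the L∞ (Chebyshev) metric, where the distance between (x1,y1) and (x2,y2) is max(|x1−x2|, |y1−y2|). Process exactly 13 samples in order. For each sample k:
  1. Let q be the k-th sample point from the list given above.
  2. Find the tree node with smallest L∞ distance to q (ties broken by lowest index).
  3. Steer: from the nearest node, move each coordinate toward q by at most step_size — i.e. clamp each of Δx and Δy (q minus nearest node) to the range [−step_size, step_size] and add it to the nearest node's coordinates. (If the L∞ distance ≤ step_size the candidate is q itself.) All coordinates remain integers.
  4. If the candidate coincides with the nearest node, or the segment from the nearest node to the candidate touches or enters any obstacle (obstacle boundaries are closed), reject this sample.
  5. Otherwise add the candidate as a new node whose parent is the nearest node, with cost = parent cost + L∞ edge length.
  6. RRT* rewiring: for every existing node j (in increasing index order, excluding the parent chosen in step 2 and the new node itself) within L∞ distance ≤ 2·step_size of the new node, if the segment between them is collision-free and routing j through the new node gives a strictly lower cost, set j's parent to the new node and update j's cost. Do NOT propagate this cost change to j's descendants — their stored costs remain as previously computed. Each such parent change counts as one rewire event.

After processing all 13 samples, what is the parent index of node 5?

Parent of node 5: 3

1. q=(44,31) nearest=0 d=42 new=(8,6) → add node 1 parent=0 cost=6
2. q=(38,3) nearest=1 d=30 new=(14,3) → add node 2 parent=1 cost=12
3. q=(27,18) nearest=2 d=15 new=(20,9) → blocked by [15,26]×[4,11], reject
4. q=(22,9) nearest=2 d=8 new=(20,9) → blocked by [15,26]×[4,11], reject
5. q=(5,36) nearest=1 d=30 new=(5,12) → add node 3 parent=1 cost=12
6. q=(35,26) nearest=2 d=23 new=(20,9) → blocked by [15,26]×[4,11], reject
7. q=(34,35) nearest=1 d=29 new=(14,12) → add node 4 parent=1 cost=12
8. q=(8,37) nearest=3 d=25 new=(8,18) → add node 5 parent=3 cost=18
9. q=(22,10) nearest=2 d=8 new=(20,9) → blocked by [15,26]×[4,11], reject
10. q=(11,7) nearest=1 d=3 new=(11,7) → add node 6 parent=1 cost=9
11. q=(47,11) nearest=2 d=33 new=(20,9) → blocked by [15,26]×[4,11], reject
12. q=(20,10) nearest=4 d=6 new=(20,10) → blocked by [15,26]×[4,11], reject
13. q=(19,10) nearest=4 d=5 new=(19,10) → blocked by [15,26]×[4,11], reject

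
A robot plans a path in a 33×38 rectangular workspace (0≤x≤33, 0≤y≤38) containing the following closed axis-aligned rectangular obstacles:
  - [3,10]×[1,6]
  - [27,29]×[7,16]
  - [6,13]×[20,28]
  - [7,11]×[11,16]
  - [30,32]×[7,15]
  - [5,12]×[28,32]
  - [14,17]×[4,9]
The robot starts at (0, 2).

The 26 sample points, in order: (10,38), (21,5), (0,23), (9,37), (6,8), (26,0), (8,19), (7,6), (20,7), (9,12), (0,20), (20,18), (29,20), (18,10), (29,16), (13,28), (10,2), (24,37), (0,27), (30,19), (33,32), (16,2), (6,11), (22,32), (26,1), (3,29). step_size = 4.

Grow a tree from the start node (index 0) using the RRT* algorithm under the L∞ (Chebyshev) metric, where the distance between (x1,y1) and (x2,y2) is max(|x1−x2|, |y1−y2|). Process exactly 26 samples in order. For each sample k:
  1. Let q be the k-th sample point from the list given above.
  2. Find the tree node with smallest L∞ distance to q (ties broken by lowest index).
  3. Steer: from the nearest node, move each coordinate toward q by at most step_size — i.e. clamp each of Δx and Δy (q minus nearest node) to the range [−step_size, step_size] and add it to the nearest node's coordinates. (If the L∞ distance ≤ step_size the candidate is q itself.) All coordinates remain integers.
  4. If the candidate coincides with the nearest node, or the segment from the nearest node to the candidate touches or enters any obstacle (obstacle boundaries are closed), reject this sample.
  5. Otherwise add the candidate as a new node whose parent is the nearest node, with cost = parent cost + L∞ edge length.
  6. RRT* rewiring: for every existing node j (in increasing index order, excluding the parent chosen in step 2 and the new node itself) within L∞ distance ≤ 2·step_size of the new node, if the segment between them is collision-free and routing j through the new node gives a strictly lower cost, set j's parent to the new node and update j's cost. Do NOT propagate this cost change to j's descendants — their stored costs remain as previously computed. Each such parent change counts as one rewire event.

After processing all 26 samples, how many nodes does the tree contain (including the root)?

1. q=(10,38) nearest=0 d=36 new=(4,6) → blocked by [3,10]×[1,6], reject
2. q=(21,5) nearest=0 d=21 new=(4,5) → blocked by [3,10]×[1,6], reject
3. q=(0,23) nearest=0 d=21 new=(0,6) → add node 1 parent=0 cost=4
4. q=(9,37) nearest=1 d=31 new=(4,10) → add node 2 parent=1 cost=8
5. q=(6,8) nearest=2 d=2 new=(6,8) → add node 3 parent=2 cost=10
6. q=(26,0) nearest=3 d=20 new=(10,4) → blocked by [3,10]×[1,6], reject
7. q=(8,19) nearest=2 d=9 new=(8,14) → blocked by [7,11]×[11,16], reject
8. q=(7,6) nearest=3 d=2 new=(7,6) → blocked by [3,10]×[1,6], reject
9. q=(20,7) nearest=3 d=14 new=(10,7) → add node 4 parent=3 cost=14
10. q=(9,12) nearest=3 d=4 new=(9,12) → blocked by [7,11]×[11,16], reject
11. q=(0,20) nearest=2 d=10 new=(0,14) → add node 5 parent=2 cost=12
12. q=(20,18) nearest=4 d=11 new=(14,11) → add node 6 parent=4 cost=18
13. q=(29,20) nearest=6 d=15 new=(18,15) → add node 7 parent=6 cost=22
14. q=(18,10) nearest=6 d=4 new=(18,10) → add node 8 parent=6 cost=22
15. q=(29,16) nearest=7 d=11 new=(22,16) → add node 9 parent=7 cost=26
16. q=(13,28) nearest=9 d=12 new=(18,20) → add node 10 parent=9 cost=30
17. q=(10,2) nearest=4 d=5 new=(10,3) → blocked by [3,10]×[1,6], reject
18. q=(24,37) nearest=10 d=17 new=(22,24) → add node 11 parent=10 cost=34
19. q=(0,27) nearest=5 d=13 new=(0,18) → add node 12 parent=5 cost=16
20. q=(30,19) nearest=9 d=8 new=(26,19) → add node 13 parent=9 cost=30
21. q=(33,32) nearest=11 d=11 new=(26,28) → add node 14 parent=11 cost=38
22. q=(16,2) nearest=4 d=6 new=(14,3) → add node 15 parent=4 cost=18
23. q=(6,11) nearest=2 d=2 new=(6,11) → add node 16 parent=2 cost=10
24. q=(22,32) nearest=14 d=4 new=(22,32) → add node 17 parent=14 cost=42
25. q=(26,1) nearest=8 d=9 new=(22,6) → add node 18 parent=8 cost=26
26. q=(3,29) nearest=12 d=11 new=(3,22) → add node 19 parent=12 cost=20

Node count: 20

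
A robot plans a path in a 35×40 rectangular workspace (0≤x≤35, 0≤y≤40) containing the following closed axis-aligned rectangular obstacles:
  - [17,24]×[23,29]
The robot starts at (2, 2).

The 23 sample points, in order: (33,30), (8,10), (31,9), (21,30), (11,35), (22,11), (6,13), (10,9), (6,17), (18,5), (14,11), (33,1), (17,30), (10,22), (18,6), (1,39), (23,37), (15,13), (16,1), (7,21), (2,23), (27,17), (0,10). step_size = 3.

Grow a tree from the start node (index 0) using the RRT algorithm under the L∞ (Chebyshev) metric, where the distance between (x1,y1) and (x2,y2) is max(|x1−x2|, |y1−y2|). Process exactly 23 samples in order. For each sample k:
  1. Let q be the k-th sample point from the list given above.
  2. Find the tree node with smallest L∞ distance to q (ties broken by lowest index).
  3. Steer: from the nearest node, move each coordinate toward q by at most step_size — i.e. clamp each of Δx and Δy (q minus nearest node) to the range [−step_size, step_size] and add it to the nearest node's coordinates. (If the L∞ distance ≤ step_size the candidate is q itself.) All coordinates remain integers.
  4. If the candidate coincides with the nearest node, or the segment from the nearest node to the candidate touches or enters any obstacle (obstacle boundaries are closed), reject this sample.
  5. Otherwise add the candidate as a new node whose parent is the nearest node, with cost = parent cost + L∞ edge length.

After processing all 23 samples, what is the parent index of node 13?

Parent of node 13: 9

1. q=(33,30) nearest=0 d=31 new=(5,5) → add node 1 parent=0 cost=3
2. q=(8,10) nearest=1 d=5 new=(8,8) → add node 2 parent=1 cost=6
3. q=(31,9) nearest=2 d=23 new=(11,9) → add node 3 parent=2 cost=9
4. q=(21,30) nearest=3 d=21 new=(14,12) → add node 4 parent=3 cost=12
5. q=(11,35) nearest=4 d=23 new=(11,15) → add node 5 parent=4 cost=15
6. q=(22,11) nearest=4 d=8 new=(17,11) → add node 6 parent=4 cost=15
7. q=(6,13) nearest=2 d=5 new=(6,11) → add node 7 parent=2 cost=9
8. q=(10,9) nearest=3 d=1 new=(10,9) → add node 8 parent=3 cost=10
9. q=(6,17) nearest=5 d=5 new=(8,17) → add node 9 parent=5 cost=18
10. q=(18,5) nearest=6 d=6 new=(18,8) → add node 10 parent=6 cost=18
11. q=(14,11) nearest=4 d=1 new=(14,11) → add node 11 parent=4 cost=13
12. q=(33,1) nearest=10 d=15 new=(21,5) → add node 12 parent=10 cost=21
13. q=(17,30) nearest=9 d=13 new=(11,20) → add node 13 parent=9 cost=21
14. q=(10,22) nearest=13 d=2 new=(10,22) → add node 14 parent=13 cost=23
15. q=(18,6) nearest=10 d=2 new=(18,6) → add node 15 parent=10 cost=20
16. q=(1,39) nearest=14 d=17 new=(7,25) → add node 16 parent=14 cost=26
17. q=(23,37) nearest=14 d=15 new=(13,25) → add node 17 parent=14 cost=26
18. q=(15,13) nearest=4 d=1 new=(15,13) → add node 18 parent=4 cost=13
19. q=(16,1) nearest=12 d=5 new=(18,2) → add node 19 parent=12 cost=24
20. q=(7,21) nearest=14 d=3 new=(7,21) → add node 20 parent=14 cost=26
21. q=(2,23) nearest=16 d=5 new=(4,23) → add node 21 parent=16 cost=29
22. q=(27,17) nearest=10 d=9 new=(21,11) → add node 22 parent=10 cost=21
23. q=(0,10) nearest=1 d=5 new=(2,8) → add node 23 parent=1 cost=6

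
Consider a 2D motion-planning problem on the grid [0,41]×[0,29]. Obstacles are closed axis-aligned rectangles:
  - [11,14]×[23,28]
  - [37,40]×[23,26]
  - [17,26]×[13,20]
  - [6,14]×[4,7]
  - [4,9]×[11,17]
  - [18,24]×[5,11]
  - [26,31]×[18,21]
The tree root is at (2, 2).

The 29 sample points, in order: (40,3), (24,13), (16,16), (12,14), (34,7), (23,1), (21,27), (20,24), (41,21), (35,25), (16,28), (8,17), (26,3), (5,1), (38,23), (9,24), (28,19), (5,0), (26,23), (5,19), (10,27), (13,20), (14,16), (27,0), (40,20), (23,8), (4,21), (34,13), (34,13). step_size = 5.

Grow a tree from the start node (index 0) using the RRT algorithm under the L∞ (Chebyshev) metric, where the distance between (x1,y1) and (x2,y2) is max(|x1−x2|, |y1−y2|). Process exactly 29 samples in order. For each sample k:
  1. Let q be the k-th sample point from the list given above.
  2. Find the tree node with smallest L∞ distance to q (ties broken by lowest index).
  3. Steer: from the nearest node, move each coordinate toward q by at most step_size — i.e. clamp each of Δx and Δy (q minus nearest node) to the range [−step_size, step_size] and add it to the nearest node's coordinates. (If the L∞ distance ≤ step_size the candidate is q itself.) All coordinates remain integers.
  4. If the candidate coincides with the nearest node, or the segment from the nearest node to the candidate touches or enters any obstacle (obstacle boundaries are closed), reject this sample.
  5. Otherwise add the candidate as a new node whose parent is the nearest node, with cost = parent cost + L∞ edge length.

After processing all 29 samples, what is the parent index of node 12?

Parent of node 12: 5

1. q=(40,3) nearest=0 d=38 new=(7,3) → add node 1 parent=0 cost=5
2. q=(24,13) nearest=1 d=17 new=(12,8) → blocked by [6,14]×[4,7], reject
3. q=(16,16) nearest=1 d=13 new=(12,8) → blocked by [6,14]×[4,7], reject
4. q=(12,14) nearest=1 d=11 new=(12,8) → blocked by [6,14]×[4,7], reject
5. q=(34,7) nearest=1 d=27 new=(12,7) → blocked by [6,14]×[4,7], reject
6. q=(23,1) nearest=1 d=16 new=(12,1) → add node 2 parent=1 cost=10
7. q=(21,27) nearest=1 d=24 new=(12,8) → blocked by [6,14]×[4,7], reject
8. q=(20,24) nearest=1 d=21 new=(12,8) → blocked by [6,14]×[4,7], reject
9. q=(41,21) nearest=2 d=29 new=(17,6) → add node 3 parent=2 cost=15
10. q=(35,25) nearest=3 d=19 new=(22,11) → blocked by [18,24]×[5,11], reject
11. q=(16,28) nearest=3 d=22 new=(16,11) → add node 4 parent=3 cost=20
12. q=(8,17) nearest=4 d=8 new=(11,16) → add node 5 parent=4 cost=25
13. q=(26,3) nearest=3 d=9 new=(22,3) → blocked by [18,24]×[5,11], reject
14. q=(5,1) nearest=1 d=2 new=(5,1) → add node 6 parent=1 cost=7
15. q=(38,23) nearest=3 d=21 new=(22,11) → blocked by [18,24]×[5,11], reject
16. q=(9,24) nearest=5 d=8 new=(9,21) → add node 7 parent=5 cost=30
17. q=(28,19) nearest=4 d=12 new=(21,16) → blocked by [17,26]×[13,20], reject
18. q=(5,0) nearest=6 d=1 new=(5,0) → add node 8 parent=6 cost=8
19. q=(26,23) nearest=4 d=12 new=(21,16) → blocked by [17,26]×[13,20], reject
20. q=(5,19) nearest=7 d=4 new=(5,19) → add node 9 parent=7 cost=34
21. q=(10,27) nearest=7 d=6 new=(10,26) → add node 10 parent=7 cost=35
22. q=(13,20) nearest=5 d=4 new=(13,20) → add node 11 parent=5 cost=29
23. q=(14,16) nearest=5 d=3 new=(14,16) → add node 12 parent=5 cost=28
24. q=(27,0) nearest=3 d=10 new=(22,1) → blocked by [18,24]×[5,11], reject
25. q=(40,20) nearest=3 d=23 new=(22,11) → blocked by [18,24]×[5,11], reject
26. q=(23,8) nearest=3 d=6 new=(22,8) → blocked by [18,24]×[5,11], reject
27. q=(4,21) nearest=9 d=2 new=(4,21) → add node 13 parent=9 cost=36
28. q=(34,13) nearest=3 d=17 new=(22,11) → blocked by [18,24]×[5,11], reject
29. q=(34,13) nearest=3 d=17 new=(22,11) → blocked by [18,24]×[5,11], reject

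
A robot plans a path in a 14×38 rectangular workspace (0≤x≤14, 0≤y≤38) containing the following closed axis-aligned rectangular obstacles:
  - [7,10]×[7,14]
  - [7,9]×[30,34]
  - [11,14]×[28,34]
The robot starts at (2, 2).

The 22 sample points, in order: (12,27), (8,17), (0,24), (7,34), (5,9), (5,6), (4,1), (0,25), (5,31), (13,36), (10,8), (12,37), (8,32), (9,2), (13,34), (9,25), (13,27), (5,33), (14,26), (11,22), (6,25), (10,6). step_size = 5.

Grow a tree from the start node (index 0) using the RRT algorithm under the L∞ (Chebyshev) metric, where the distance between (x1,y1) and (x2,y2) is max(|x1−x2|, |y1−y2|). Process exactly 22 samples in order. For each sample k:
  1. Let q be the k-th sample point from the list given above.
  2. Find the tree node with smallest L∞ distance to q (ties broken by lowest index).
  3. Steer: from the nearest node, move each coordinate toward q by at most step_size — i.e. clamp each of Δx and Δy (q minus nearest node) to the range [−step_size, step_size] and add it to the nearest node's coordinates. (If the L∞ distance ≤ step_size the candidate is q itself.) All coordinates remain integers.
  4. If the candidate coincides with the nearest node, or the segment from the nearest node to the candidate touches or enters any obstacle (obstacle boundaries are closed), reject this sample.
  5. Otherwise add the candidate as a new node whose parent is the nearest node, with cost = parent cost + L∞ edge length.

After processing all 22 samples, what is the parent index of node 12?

1. q=(12,27) nearest=0 d=25 new=(7,7) → blocked by [7,10]×[7,14], reject
2. q=(8,17) nearest=0 d=15 new=(7,7) → blocked by [7,10]×[7,14], reject
3. q=(0,24) nearest=0 d=22 new=(0,7) → add node 1 parent=0 cost=5
4. q=(7,34) nearest=1 d=27 new=(5,12) → add node 2 parent=1 cost=10
5. q=(5,9) nearest=2 d=3 new=(5,9) → add node 3 parent=2 cost=13
6. q=(5,6) nearest=3 d=3 new=(5,6) → add node 4 parent=3 cost=16
7. q=(4,1) nearest=0 d=2 new=(4,1) → add node 5 parent=0 cost=2
8. q=(0,25) nearest=2 d=13 new=(0,17) → add node 6 parent=2 cost=15
9. q=(5,31) nearest=6 d=14 new=(5,22) → add node 7 parent=6 cost=20
10. q=(13,36) nearest=7 d=14 new=(10,27) → add node 8 parent=7 cost=25
11. q=(10,8) nearest=2 d=5 new=(10,8) → blocked by [7,10]×[7,14], reject
12. q=(12,37) nearest=8 d=10 new=(12,32) → blocked by [11,14]×[28,34], reject
13. q=(8,32) nearest=8 d=5 new=(8,32) → blocked by [7,9]×[30,34], reject
14. q=(9,2) nearest=4 d=4 new=(9,2) → add node 9 parent=4 cost=20
15. q=(13,34) nearest=8 d=7 new=(13,32) → blocked by [11,14]×[28,34], reject
16. q=(9,25) nearest=8 d=2 new=(9,25) → add node 10 parent=8 cost=27
17. q=(13,27) nearest=8 d=3 new=(13,27) → add node 11 parent=8 cost=28
18. q=(5,33) nearest=8 d=6 new=(5,32) → blocked by [7,9]×[30,34], reject
19. q=(14,26) nearest=11 d=1 new=(14,26) → add node 12 parent=11 cost=29
20. q=(11,22) nearest=10 d=3 new=(11,22) → add node 13 parent=10 cost=30
21. q=(6,25) nearest=7 d=3 new=(6,25) → add node 14 parent=7 cost=23
22. q=(10,6) nearest=9 d=4 new=(10,6) → add node 15 parent=9 cost=24

Parent of node 12: 11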